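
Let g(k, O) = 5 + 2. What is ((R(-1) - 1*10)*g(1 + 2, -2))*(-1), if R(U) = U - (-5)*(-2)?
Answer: 147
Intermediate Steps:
R(U) = -10 + U (R(U) = U - 5*2 = U - 10 = -10 + U)
g(k, O) = 7
((R(-1) - 1*10)*g(1 + 2, -2))*(-1) = (((-10 - 1) - 1*10)*7)*(-1) = ((-11 - 10)*7)*(-1) = -21*7*(-1) = -147*(-1) = 147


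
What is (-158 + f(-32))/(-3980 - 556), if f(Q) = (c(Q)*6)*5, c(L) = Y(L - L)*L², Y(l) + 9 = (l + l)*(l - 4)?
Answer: 138319/2268 ≈ 60.987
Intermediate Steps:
Y(l) = -9 + 2*l*(-4 + l) (Y(l) = -9 + (l + l)*(l - 4) = -9 + (2*l)*(-4 + l) = -9 + 2*l*(-4 + l))
c(L) = -9*L² (c(L) = (-9 - 8*(L - L) + 2*(L - L)²)*L² = (-9 - 8*0 + 2*0²)*L² = (-9 + 0 + 2*0)*L² = (-9 + 0 + 0)*L² = -9*L²)
f(Q) = -270*Q² (f(Q) = (-9*Q²*6)*5 = -54*Q²*5 = -270*Q²)
(-158 + f(-32))/(-3980 - 556) = (-158 - 270*(-32)²)/(-3980 - 556) = (-158 - 270*1024)/(-4536) = (-158 - 276480)*(-1/4536) = -276638*(-1/4536) = 138319/2268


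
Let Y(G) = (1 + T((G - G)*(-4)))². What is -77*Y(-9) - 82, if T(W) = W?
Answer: -159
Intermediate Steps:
Y(G) = 1 (Y(G) = (1 + (G - G)*(-4))² = (1 + 0*(-4))² = (1 + 0)² = 1² = 1)
-77*Y(-9) - 82 = -77*1 - 82 = -77 - 82 = -159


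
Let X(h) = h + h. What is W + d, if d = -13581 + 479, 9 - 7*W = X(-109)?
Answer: -91487/7 ≈ -13070.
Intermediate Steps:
X(h) = 2*h
W = 227/7 (W = 9/7 - 2*(-109)/7 = 9/7 - ⅐*(-218) = 9/7 + 218/7 = 227/7 ≈ 32.429)
d = -13102
W + d = 227/7 - 13102 = -91487/7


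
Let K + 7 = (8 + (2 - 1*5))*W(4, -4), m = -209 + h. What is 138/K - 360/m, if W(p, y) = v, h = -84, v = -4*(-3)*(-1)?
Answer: -16314/19631 ≈ -0.83103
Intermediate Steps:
v = -12 (v = 12*(-1) = -12)
m = -293 (m = -209 - 84 = -293)
W(p, y) = -12
K = -67 (K = -7 + (8 + (2 - 1*5))*(-12) = -7 + (8 + (2 - 5))*(-12) = -7 + (8 - 3)*(-12) = -7 + 5*(-12) = -7 - 60 = -67)
138/K - 360/m = 138/(-67) - 360/(-293) = 138*(-1/67) - 360*(-1/293) = -138/67 + 360/293 = -16314/19631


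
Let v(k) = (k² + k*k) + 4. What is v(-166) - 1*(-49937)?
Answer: 105053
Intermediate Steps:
v(k) = 4 + 2*k² (v(k) = (k² + k²) + 4 = 2*k² + 4 = 4 + 2*k²)
v(-166) - 1*(-49937) = (4 + 2*(-166)²) - 1*(-49937) = (4 + 2*27556) + 49937 = (4 + 55112) + 49937 = 55116 + 49937 = 105053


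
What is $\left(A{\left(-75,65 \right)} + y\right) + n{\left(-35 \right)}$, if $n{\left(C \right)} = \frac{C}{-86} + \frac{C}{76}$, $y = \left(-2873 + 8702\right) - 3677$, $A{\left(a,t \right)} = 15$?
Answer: $\frac{7081581}{3268} \approx 2166.9$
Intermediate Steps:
$y = 2152$ ($y = 5829 - 3677 = 2152$)
$n{\left(C \right)} = \frac{5 C}{3268}$ ($n{\left(C \right)} = C \left(- \frac{1}{86}\right) + C \frac{1}{76} = - \frac{C}{86} + \frac{C}{76} = \frac{5 C}{3268}$)
$\left(A{\left(-75,65 \right)} + y\right) + n{\left(-35 \right)} = \left(15 + 2152\right) + \frac{5}{3268} \left(-35\right) = 2167 - \frac{175}{3268} = \frac{7081581}{3268}$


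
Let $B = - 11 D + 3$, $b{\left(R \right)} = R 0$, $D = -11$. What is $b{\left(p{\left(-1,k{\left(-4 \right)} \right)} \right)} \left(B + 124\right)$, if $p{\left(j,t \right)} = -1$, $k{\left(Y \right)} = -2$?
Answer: $0$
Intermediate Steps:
$b{\left(R \right)} = 0$
$B = 124$ ($B = \left(-11\right) \left(-11\right) + 3 = 121 + 3 = 124$)
$b{\left(p{\left(-1,k{\left(-4 \right)} \right)} \right)} \left(B + 124\right) = 0 \left(124 + 124\right) = 0 \cdot 248 = 0$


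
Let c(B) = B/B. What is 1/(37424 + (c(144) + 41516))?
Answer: 1/78941 ≈ 1.2668e-5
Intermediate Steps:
c(B) = 1
1/(37424 + (c(144) + 41516)) = 1/(37424 + (1 + 41516)) = 1/(37424 + 41517) = 1/78941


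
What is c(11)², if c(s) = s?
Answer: 121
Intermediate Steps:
c(11)² = 11² = 121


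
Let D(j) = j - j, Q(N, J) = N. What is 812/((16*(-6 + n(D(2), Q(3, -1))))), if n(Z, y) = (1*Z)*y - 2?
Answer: -203/32 ≈ -6.3438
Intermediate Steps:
D(j) = 0
n(Z, y) = -2 + Z*y (n(Z, y) = Z*y - 2 = -2 + Z*y)
812/((16*(-6 + n(D(2), Q(3, -1))))) = 812/((16*(-6 + (-2 + 0*3)))) = 812/((16*(-6 + (-2 + 0)))) = 812/((16*(-6 - 2))) = 812/((16*(-8))) = 812/(-128) = 812*(-1/128) = -203/32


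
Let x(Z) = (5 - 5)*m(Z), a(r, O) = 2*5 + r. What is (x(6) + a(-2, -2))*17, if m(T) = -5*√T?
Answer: 136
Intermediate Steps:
a(r, O) = 10 + r
x(Z) = 0 (x(Z) = (5 - 5)*(-5*√Z) = 0*(-5*√Z) = 0)
(x(6) + a(-2, -2))*17 = (0 + (10 - 2))*17 = (0 + 8)*17 = 8*17 = 136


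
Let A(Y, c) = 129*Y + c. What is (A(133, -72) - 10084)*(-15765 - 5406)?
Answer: -148218171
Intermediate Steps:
A(Y, c) = c + 129*Y
(A(133, -72) - 10084)*(-15765 - 5406) = ((-72 + 129*133) - 10084)*(-15765 - 5406) = ((-72 + 17157) - 10084)*(-21171) = (17085 - 10084)*(-21171) = 7001*(-21171) = -148218171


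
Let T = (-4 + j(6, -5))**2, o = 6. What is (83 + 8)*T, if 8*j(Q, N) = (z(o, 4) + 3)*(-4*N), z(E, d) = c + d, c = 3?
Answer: 40131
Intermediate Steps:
z(E, d) = 3 + d
j(Q, N) = -5*N (j(Q, N) = (((3 + 4) + 3)*(-4*N))/8 = ((7 + 3)*(-4*N))/8 = (10*(-4*N))/8 = (-40*N)/8 = -5*N)
T = 441 (T = (-4 - 5*(-5))**2 = (-4 + 25)**2 = 21**2 = 441)
(83 + 8)*T = (83 + 8)*441 = 91*441 = 40131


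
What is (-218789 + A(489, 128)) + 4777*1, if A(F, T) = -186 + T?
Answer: -214070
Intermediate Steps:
(-218789 + A(489, 128)) + 4777*1 = (-218789 + (-186 + 128)) + 4777*1 = (-218789 - 58) + 4777 = -218847 + 4777 = -214070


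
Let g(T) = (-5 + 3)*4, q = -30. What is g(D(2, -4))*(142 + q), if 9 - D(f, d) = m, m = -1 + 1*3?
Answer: -896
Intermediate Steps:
m = 2 (m = -1 + 3 = 2)
D(f, d) = 7 (D(f, d) = 9 - 1*2 = 9 - 2 = 7)
g(T) = -8 (g(T) = -2*4 = -8)
g(D(2, -4))*(142 + q) = -8*(142 - 30) = -8*112 = -896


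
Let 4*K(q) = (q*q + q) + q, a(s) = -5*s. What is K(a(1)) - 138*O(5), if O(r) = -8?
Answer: 4431/4 ≈ 1107.8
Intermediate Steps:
K(q) = q/2 + q²/4 (K(q) = ((q*q + q) + q)/4 = ((q² + q) + q)/4 = ((q + q²) + q)/4 = (q² + 2*q)/4 = q/2 + q²/4)
K(a(1)) - 138*O(5) = (-5*1)*(2 - 5*1)/4 - 138*(-8) = (¼)*(-5)*(2 - 5) + 1104 = (¼)*(-5)*(-3) + 1104 = 15/4 + 1104 = 4431/4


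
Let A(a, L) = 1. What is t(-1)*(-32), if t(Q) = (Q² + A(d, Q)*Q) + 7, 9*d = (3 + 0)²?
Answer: -224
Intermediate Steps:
d = 1 (d = (3 + 0)²/9 = (⅑)*3² = (⅑)*9 = 1)
t(Q) = 7 + Q + Q² (t(Q) = (Q² + 1*Q) + 7 = (Q² + Q) + 7 = (Q + Q²) + 7 = 7 + Q + Q²)
t(-1)*(-32) = (7 - 1 + (-1)²)*(-32) = (7 - 1 + 1)*(-32) = 7*(-32) = -224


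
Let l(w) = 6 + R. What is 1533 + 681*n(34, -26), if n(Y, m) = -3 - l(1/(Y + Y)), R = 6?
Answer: -8682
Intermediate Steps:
l(w) = 12 (l(w) = 6 + 6 = 12)
n(Y, m) = -15 (n(Y, m) = -3 - 1*12 = -3 - 12 = -15)
1533 + 681*n(34, -26) = 1533 + 681*(-15) = 1533 - 10215 = -8682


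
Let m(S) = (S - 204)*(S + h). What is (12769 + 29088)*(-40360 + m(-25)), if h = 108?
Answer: -2484924519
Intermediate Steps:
m(S) = (-204 + S)*(108 + S) (m(S) = (S - 204)*(S + 108) = (-204 + S)*(108 + S))
(12769 + 29088)*(-40360 + m(-25)) = (12769 + 29088)*(-40360 + (-22032 + (-25)**2 - 96*(-25))) = 41857*(-40360 + (-22032 + 625 + 2400)) = 41857*(-40360 - 19007) = 41857*(-59367) = -2484924519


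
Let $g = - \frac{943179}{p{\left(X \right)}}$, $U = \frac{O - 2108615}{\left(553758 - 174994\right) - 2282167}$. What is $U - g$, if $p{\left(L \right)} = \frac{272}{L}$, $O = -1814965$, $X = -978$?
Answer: $- \frac{877876588342113}{258862808} \approx -3.3913 \cdot 10^{6}$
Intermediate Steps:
$U = \frac{3923580}{1903403}$ ($U = \frac{-1814965 - 2108615}{\left(553758 - 174994\right) - 2282167} = - \frac{3923580}{378764 - 2282167} = - \frac{3923580}{-1903403} = \left(-3923580\right) \left(- \frac{1}{1903403}\right) = \frac{3923580}{1903403} \approx 2.0614$)
$g = \frac{461214531}{136}$ ($g = - \frac{943179}{272 \frac{1}{-978}} = - \frac{943179}{272 \left(- \frac{1}{978}\right)} = - \frac{943179}{- \frac{136}{489}} = \left(-943179\right) \left(- \frac{489}{136}\right) = \frac{461214531}{136} \approx 3.3913 \cdot 10^{6}$)
$U - g = \frac{3923580}{1903403} - \frac{461214531}{136} = - \frac{877876588342113}{258862808}$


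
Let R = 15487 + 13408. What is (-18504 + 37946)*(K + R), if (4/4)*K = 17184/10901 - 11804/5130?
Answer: 15707477839122386/27961065 ≈ 5.6176e+8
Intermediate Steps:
R = 28895
K = -20260742/27961065 (K = 17184/10901 - 11804/5130 = 17184*(1/10901) - 11804*1/5130 = 17184/10901 - 5902/2565 = -20260742/27961065 ≈ -0.72461)
(-18504 + 37946)*(K + R) = (-18504 + 37946)*(-20260742/27961065 + 28895) = 19442*(807914712433/27961065) = 15707477839122386/27961065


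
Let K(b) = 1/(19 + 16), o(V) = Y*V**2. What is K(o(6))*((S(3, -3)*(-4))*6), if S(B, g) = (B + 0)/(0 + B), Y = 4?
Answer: -24/35 ≈ -0.68571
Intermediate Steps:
S(B, g) = 1 (S(B, g) = B/B = 1)
o(V) = 4*V**2
K(b) = 1/35
K(o(6))*((S(3, -3)*(-4))*6) = ((1*(-4))*6)/35 = (-4*6)/35 = (1/35)*(-24) = -24/35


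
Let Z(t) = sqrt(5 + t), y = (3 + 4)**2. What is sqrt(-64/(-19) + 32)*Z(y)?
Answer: 72*sqrt(133)/19 ≈ 43.702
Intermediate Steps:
y = 49 (y = 7**2 = 49)
sqrt(-64/(-19) + 32)*Z(y) = sqrt(-64/(-19) + 32)*sqrt(5 + 49) = sqrt(-64*(-1/19) + 32)*sqrt(54) = sqrt(64/19 + 32)*(3*sqrt(6)) = sqrt(672/19)*(3*sqrt(6)) = (4*sqrt(798)/19)*(3*sqrt(6)) = 72*sqrt(133)/19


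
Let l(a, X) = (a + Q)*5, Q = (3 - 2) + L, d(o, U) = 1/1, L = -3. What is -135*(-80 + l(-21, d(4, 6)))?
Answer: 26325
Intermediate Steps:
d(o, U) = 1
Q = -2 (Q = (3 - 2) - 3 = 1 - 3 = -2)
l(a, X) = -10 + 5*a (l(a, X) = (a - 2)*5 = (-2 + a)*5 = -10 + 5*a)
-135*(-80 + l(-21, d(4, 6))) = -135*(-80 + (-10 + 5*(-21))) = -135*(-80 + (-10 - 105)) = -135*(-80 - 115) = -135*(-195) = 26325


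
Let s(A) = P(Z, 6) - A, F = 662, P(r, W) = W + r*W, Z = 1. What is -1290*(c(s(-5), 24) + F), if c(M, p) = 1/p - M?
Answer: -3328415/4 ≈ -8.3210e+5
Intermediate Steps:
P(r, W) = W + W*r
s(A) = 12 - A (s(A) = 6*(1 + 1) - A = 6*2 - A = 12 - A)
-1290*(c(s(-5), 24) + F) = -1290*((1/24 - (12 - 1*(-5))) + 662) = -1290*((1/24 - (12 + 5)) + 662) = -1290*((1/24 - 1*17) + 662) = -1290*((1/24 - 17) + 662) = -1290*(-407/24 + 662) = -1290*15481/24 = -3328415/4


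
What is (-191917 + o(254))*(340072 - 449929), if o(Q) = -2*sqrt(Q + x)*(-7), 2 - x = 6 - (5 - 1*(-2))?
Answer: 21083425869 - 1537998*sqrt(257) ≈ 2.1059e+10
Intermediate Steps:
x = 3 (x = 2 - (6 - (5 - 1*(-2))) = 2 - (6 - (5 + 2)) = 2 - (6 - 1*7) = 2 - (6 - 7) = 2 - 1*(-1) = 2 + 1 = 3)
o(Q) = 14*sqrt(3 + Q) (o(Q) = -2*sqrt(Q + 3)*(-7) = -2*sqrt(3 + Q)*(-7) = 14*sqrt(3 + Q))
(-191917 + o(254))*(340072 - 449929) = (-191917 + 14*sqrt(3 + 254))*(340072 - 449929) = (-191917 + 14*sqrt(257))*(-109857) = 21083425869 - 1537998*sqrt(257)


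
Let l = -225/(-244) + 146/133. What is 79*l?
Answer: 5178371/32452 ≈ 159.57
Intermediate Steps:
l = 65549/32452 (l = -225*(-1/244) + 146*(1/133) = 225/244 + 146/133 = 65549/32452 ≈ 2.0199)
79*l = 79*(65549/32452) = 5178371/32452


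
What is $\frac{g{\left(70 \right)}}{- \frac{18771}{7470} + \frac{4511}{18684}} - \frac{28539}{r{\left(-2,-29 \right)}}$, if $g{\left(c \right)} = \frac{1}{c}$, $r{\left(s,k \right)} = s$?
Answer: $\frac{3518447072337}{246571262} \approx 14270.0$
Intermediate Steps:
$\frac{g{\left(70 \right)}}{- \frac{18771}{7470} + \frac{4511}{18684}} - \frac{28539}{r{\left(-2,-29 \right)}} = \frac{1}{70 \left(- \frac{18771}{7470} + \frac{4511}{18684}\right)} - \frac{28539}{-2} = \frac{1}{70 \left(\left(-18771\right) \frac{1}{7470} + 4511 \cdot \frac{1}{18684}\right)} - - \frac{28539}{2} = \frac{1}{70 \left(- \frac{6257}{2490} + \frac{4511}{18684}\right)} + \frac{28539}{2} = \frac{1}{70 \left(- \frac{17612233}{7753860}\right)} + \frac{28539}{2} = \frac{1}{70} \left(- \frac{7753860}{17612233}\right) + \frac{28539}{2} = - \frac{775386}{123285631} + \frac{28539}{2} = \frac{3518447072337}{246571262}$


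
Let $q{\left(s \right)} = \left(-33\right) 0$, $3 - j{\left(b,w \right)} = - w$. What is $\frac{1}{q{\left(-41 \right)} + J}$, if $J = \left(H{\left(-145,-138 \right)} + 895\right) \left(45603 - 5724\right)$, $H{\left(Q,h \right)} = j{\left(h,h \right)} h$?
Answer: $\frac{1}{778637475} \approx 1.2843 \cdot 10^{-9}$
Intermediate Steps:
$j{\left(b,w \right)} = 3 + w$ ($j{\left(b,w \right)} = 3 - - w = 3 + w$)
$H{\left(Q,h \right)} = h \left(3 + h\right)$ ($H{\left(Q,h \right)} = \left(3 + h\right) h = h \left(3 + h\right)$)
$q{\left(s \right)} = 0$
$J = 778637475$ ($J = \left(- 138 \left(3 - 138\right) + 895\right) \left(45603 - 5724\right) = \left(\left(-138\right) \left(-135\right) + 895\right) 39879 = \left(18630 + 895\right) 39879 = 19525 \cdot 39879 = 778637475$)
$\frac{1}{q{\left(-41 \right)} + J} = \frac{1}{0 + 778637475} = \frac{1}{778637475}$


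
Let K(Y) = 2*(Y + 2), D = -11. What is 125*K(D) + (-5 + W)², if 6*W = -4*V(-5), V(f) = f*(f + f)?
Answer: -7025/9 ≈ -780.56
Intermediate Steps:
V(f) = 2*f² (V(f) = f*(2*f) = 2*f²)
W = -100/3 (W = (-8*(-5)²)/6 = (-8*25)/6 = (-4*50)/6 = (⅙)*(-200) = -100/3 ≈ -33.333)
K(Y) = 4 + 2*Y (K(Y) = 2*(2 + Y) = 4 + 2*Y)
125*K(D) + (-5 + W)² = 125*(4 + 2*(-11)) + (-5 - 100/3)² = 125*(4 - 22) + (-115/3)² = 125*(-18) + 13225/9 = -2250 + 13225/9 = -7025/9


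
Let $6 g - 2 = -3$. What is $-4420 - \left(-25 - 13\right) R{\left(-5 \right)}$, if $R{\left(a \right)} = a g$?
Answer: $- \frac{13165}{3} \approx -4388.3$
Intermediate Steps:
$g = - \frac{1}{6}$ ($g = \frac{1}{3} + \frac{1}{6} \left(-3\right) = \frac{1}{3} - \frac{1}{2} = - \frac{1}{6} \approx -0.16667$)
$R{\left(a \right)} = - \frac{a}{6}$ ($R{\left(a \right)} = a \left(- \frac{1}{6}\right) = - \frac{a}{6}$)
$-4420 - \left(-25 - 13\right) R{\left(-5 \right)} = -4420 - \left(-25 - 13\right) \left(\left(- \frac{1}{6}\right) \left(-5\right)\right) = -4420 - \left(-38\right) \frac{5}{6} = -4420 - - \frac{95}{3} = -4420 + \frac{95}{3} = - \frac{13165}{3}$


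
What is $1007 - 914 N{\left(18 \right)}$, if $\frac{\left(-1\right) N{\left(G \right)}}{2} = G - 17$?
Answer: $2835$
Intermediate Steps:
$N{\left(G \right)} = 34 - 2 G$ ($N{\left(G \right)} = - 2 \left(G - 17\right) = - 2 \left(-17 + G\right) = 34 - 2 G$)
$1007 - 914 N{\left(18 \right)} = 1007 - 914 \left(34 - 36\right) = 1007 - -1828 = 1007 + 1828 = 2835$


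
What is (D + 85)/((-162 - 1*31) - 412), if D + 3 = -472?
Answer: 78/121 ≈ 0.64463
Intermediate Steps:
D = -475 (D = -3 - 472 = -475)
(D + 85)/((-162 - 1*31) - 412) = (-475 + 85)/((-162 - 1*31) - 412) = -390/((-162 - 31) - 412) = -390/(-193 - 412) = -390/(-605) = -390*(-1/605) = 78/121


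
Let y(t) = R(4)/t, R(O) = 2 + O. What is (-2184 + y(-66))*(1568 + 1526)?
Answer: -74333350/11 ≈ -6.7576e+6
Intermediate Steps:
y(t) = 6/t (y(t) = (2 + 4)/t = 6/t)
(-2184 + y(-66))*(1568 + 1526) = (-2184 + 6/(-66))*(1568 + 1526) = (-2184 + 6*(-1/66))*3094 = (-2184 - 1/11)*3094 = -24025/11*3094 = -74333350/11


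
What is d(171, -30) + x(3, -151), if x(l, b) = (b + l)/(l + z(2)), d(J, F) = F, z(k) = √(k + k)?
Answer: -298/5 ≈ -59.600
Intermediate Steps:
z(k) = √2*√k (z(k) = √(2*k) = √2*√k)
x(l, b) = (b + l)/(2 + l) (x(l, b) = (b + l)/(l + √2*√2) = (b + l)/(l + 2) = (b + l)/(2 + l))
d(171, -30) + x(3, -151) = -30 + (-151 + 3)/(2 + 3) = -30 - 148/5 = -298/5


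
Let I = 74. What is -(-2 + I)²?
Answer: -5184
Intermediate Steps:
-(-2 + I)² = -(-2 + 74)² = -1*72² = -1*5184 = -5184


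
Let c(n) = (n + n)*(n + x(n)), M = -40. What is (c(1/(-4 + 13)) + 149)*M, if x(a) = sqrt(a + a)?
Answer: -482840/81 - 80*sqrt(2)/27 ≈ -5965.2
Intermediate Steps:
x(a) = sqrt(2)*sqrt(a) (x(a) = sqrt(2*a) = sqrt(2)*sqrt(a))
c(n) = 2*n*(n + sqrt(2)*sqrt(n)) (c(n) = (n + n)*(n + sqrt(2)*sqrt(n)) = (2*n)*(n + sqrt(2)*sqrt(n)) = 2*n*(n + sqrt(2)*sqrt(n)))
(c(1/(-4 + 13)) + 149)*M = (2*(1/(-4 + 13) + sqrt(2)*sqrt(1/(-4 + 13)))/(-4 + 13) + 149)*(-40) = (2*(1/9 + sqrt(2)*sqrt(1/9))/9 + 149)*(-40) = (2*(1/9)*(1/9 + sqrt(2)*sqrt(1/9)) + 149)*(-40) = (2*(1/9)*(1/9 + sqrt(2)*(1/3)) + 149)*(-40) = (2*(1/9)*(1/9 + sqrt(2)/3) + 149)*(-40) = ((2/81 + 2*sqrt(2)/27) + 149)*(-40) = (12071/81 + 2*sqrt(2)/27)*(-40) = -482840/81 - 80*sqrt(2)/27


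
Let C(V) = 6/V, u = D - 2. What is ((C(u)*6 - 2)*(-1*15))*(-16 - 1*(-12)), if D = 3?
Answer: 2040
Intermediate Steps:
u = 1 (u = 3 - 2 = 1)
((C(u)*6 - 2)*(-1*15))*(-16 - 1*(-12)) = (((6/1)*6 - 2)*(-1*15))*(-16 - 1*(-12)) = (((6*1)*6 - 2)*(-15))*(-16 + 12) = ((6*6 - 2)*(-15))*(-4) = ((36 - 2)*(-15))*(-4) = (34*(-15))*(-4) = -510*(-4) = 2040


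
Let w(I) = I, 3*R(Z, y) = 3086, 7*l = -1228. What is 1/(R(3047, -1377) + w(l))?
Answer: 21/17918 ≈ 0.0011720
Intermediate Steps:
l = -1228/7 (l = (1/7)*(-1228) = -1228/7 ≈ -175.43)
R(Z, y) = 3086/3 (R(Z, y) = (1/3)*3086 = 3086/3)
1/(R(3047, -1377) + w(l)) = 1/(3086/3 - 1228/7) = 1/(17918/21) = 21/17918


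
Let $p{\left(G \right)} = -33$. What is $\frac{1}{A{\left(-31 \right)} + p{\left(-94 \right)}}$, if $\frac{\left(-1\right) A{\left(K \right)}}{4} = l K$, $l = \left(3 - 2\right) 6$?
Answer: $\frac{1}{711} \approx 0.0014065$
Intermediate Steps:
$l = 6$ ($l = 1 \cdot 6 = 6$)
$A{\left(K \right)} = - 24 K$ ($A{\left(K \right)} = - 4 \cdot 6 K = - 24 K$)
$\frac{1}{A{\left(-31 \right)} + p{\left(-94 \right)}} = \frac{1}{\left(-24\right) \left(-31\right) - 33} = \frac{1}{744 - 33} = \frac{1}{711}$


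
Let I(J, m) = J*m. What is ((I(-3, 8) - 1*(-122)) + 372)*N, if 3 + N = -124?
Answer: -59690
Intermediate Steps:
N = -127 (N = -3 - 124 = -127)
((I(-3, 8) - 1*(-122)) + 372)*N = ((-3*8 - 1*(-122)) + 372)*(-127) = ((-24 + 122) + 372)*(-127) = (98 + 372)*(-127) = 470*(-127) = -59690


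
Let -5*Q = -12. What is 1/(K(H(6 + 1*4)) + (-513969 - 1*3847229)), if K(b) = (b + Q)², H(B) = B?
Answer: -25/109026106 ≈ -2.2930e-7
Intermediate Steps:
Q = 12/5 (Q = -⅕*(-12) = 12/5 ≈ 2.4000)
K(b) = (12/5 + b)² (K(b) = (b + 12/5)² = (12/5 + b)²)
1/(K(H(6 + 1*4)) + (-513969 - 1*3847229)) = 1/((12 + 5*(6 + 1*4))²/25 + (-513969 - 1*3847229)) = 1/((12 + 5*(6 + 4))²/25 + (-513969 - 3847229)) = 1/((12 + 5*10)²/25 - 4361198) = 1/((12 + 50)²/25 - 4361198) = 1/((1/25)*62² - 4361198) = 1/((1/25)*3844 - 4361198) = 1/(3844/25 - 4361198) = 1/(-109026106/25) = -25/109026106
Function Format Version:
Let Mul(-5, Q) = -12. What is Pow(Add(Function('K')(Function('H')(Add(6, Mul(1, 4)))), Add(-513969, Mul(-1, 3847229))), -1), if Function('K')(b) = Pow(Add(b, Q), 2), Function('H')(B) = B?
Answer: Rational(-25, 109026106) ≈ -2.2930e-7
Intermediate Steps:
Q = Rational(12, 5) (Q = Mul(Rational(-1, 5), -12) = Rational(12, 5) ≈ 2.4000)
Function('K')(b) = Pow(Add(Rational(12, 5), b), 2) (Function('K')(b) = Pow(Add(b, Rational(12, 5)), 2) = Pow(Add(Rational(12, 5), b), 2))
Pow(Add(Function('K')(Function('H')(Add(6, Mul(1, 4)))), Add(-513969, Mul(-1, 3847229))), -1) = Pow(Add(Mul(Rational(1, 25), Pow(Add(12, Mul(5, Add(6, Mul(1, 4)))), 2)), Add(-513969, Mul(-1, 3847229))), -1) = Pow(Add(Mul(Rational(1, 25), Pow(Add(12, Mul(5, Add(6, 4))), 2)), Add(-513969, -3847229)), -1) = Pow(Add(Mul(Rational(1, 25), Pow(Add(12, Mul(5, 10)), 2)), -4361198), -1) = Pow(Add(Mul(Rational(1, 25), Pow(Add(12, 50), 2)), -4361198), -1) = Pow(Add(Mul(Rational(1, 25), Pow(62, 2)), -4361198), -1) = Pow(Add(Mul(Rational(1, 25), 3844), -4361198), -1) = Pow(Add(Rational(3844, 25), -4361198), -1) = Pow(Rational(-109026106, 25), -1) = Rational(-25, 109026106)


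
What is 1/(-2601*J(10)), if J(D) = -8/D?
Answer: 5/10404 ≈ 0.00048058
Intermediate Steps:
1/(-2601*J(10)) = 1/(-(-20808)/10) = 1/(-2601*(-4/5)) = 1/(10404/5) = 5/10404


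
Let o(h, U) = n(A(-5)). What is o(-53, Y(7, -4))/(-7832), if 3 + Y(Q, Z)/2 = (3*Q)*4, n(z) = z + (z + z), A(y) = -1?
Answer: 3/7832 ≈ 0.00038304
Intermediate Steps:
n(z) = 3*z (n(z) = z + 2*z = 3*z)
Y(Q, Z) = -6 + 24*Q (Y(Q, Z) = -6 + 2*((3*Q)*4) = -6 + 2*(12*Q) = -6 + 24*Q)
o(h, U) = -3 (o(h, U) = 3*(-1) = -3)
o(-53, Y(7, -4))/(-7832) = -3/(-7832) = -3*(-1/7832) = 3/7832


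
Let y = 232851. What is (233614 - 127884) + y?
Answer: 338581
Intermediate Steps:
(233614 - 127884) + y = (233614 - 127884) + 232851 = 105730 + 232851 = 338581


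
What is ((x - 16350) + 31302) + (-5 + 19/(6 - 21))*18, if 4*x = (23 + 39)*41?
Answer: 154747/10 ≈ 15475.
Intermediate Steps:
x = 1271/2 (x = ((23 + 39)*41)/4 = (62*41)/4 = (¼)*2542 = 1271/2 ≈ 635.50)
((x - 16350) + 31302) + (-5 + 19/(6 - 21))*18 = ((1271/2 - 16350) + 31302) + (-5 + 19/(6 - 21))*18 = (-31429/2 + 31302) + (-5 + 19/(-15))*18 = 31175/2 + (-5 - 1/15*19)*18 = 31175/2 + (-5 - 19/15)*18 = 31175/2 - 94/15*18 = 31175/2 - 564/5 = 154747/10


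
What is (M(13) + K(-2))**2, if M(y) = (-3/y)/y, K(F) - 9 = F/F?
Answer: 2845969/28561 ≈ 99.645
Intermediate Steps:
K(F) = 10 (K(F) = 9 + F/F = 9 + 1 = 10)
M(y) = -3/y**2
(M(13) + K(-2))**2 = (-3/13**2 + 10)**2 = (-3*1/169 + 10)**2 = (-3/169 + 10)**2 = (1687/169)**2 = 2845969/28561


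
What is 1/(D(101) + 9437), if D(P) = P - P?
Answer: 1/9437 ≈ 0.00010597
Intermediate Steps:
D(P) = 0
1/(D(101) + 9437) = 1/(0 + 9437) = 1/9437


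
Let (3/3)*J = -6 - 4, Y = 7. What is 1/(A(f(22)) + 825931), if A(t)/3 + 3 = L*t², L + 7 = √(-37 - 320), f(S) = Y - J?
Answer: 819853/672427294582 - 867*I*√357/672427294582 ≈ 1.2192e-6 - 2.4362e-8*I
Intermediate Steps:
J = -10 (J = -6 - 4 = -10)
f(S) = 17 (f(S) = 7 - 1*(-10) = 7 + 10 = 17)
L = -7 + I*√357 (L = -7 + √(-37 - 320) = -7 + √(-357) = -7 + I*√357 ≈ -7.0 + 18.894*I)
A(t) = -9 + 3*t²*(-7 + I*√357) (A(t) = -9 + 3*((-7 + I*√357)*t²) = -9 + 3*(t²*(-7 + I*√357)) = -9 + 3*t²*(-7 + I*√357))
1/(A(f(22)) + 825931) = 1/((-9 + 3*17²*(-7 + I*√357)) + 825931) = 1/((-9 + 3*289*(-7 + I*√357)) + 825931) = 1/((-9 + (-6069 + 867*I*√357)) + 825931) = 1/((-6078 + 867*I*√357) + 825931) = 1/(819853 + 867*I*√357)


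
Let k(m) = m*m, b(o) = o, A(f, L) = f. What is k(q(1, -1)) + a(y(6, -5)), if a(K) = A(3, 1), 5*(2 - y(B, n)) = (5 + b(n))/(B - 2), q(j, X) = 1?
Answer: 4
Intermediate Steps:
k(m) = m²
y(B, n) = 2 - (5 + n)/(5*(-2 + B)) (y(B, n) = 2 - (5 + n)/(5*(B - 2)) = 2 - (5 + n)/(5*(-2 + B)))
a(K) = 3
k(q(1, -1)) + a(y(6, -5)) = 1² + 3 = 1 + 3 = 4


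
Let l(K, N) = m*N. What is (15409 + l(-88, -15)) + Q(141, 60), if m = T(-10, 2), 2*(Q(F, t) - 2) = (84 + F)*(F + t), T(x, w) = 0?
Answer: 76047/2 ≈ 38024.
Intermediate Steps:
Q(F, t) = 2 + (84 + F)*(F + t)/2 (Q(F, t) = 2 + ((84 + F)*(F + t))/2 = 2 + (84 + F)*(F + t)/2)
m = 0
l(K, N) = 0 (l(K, N) = 0*N = 0)
(15409 + l(-88, -15)) + Q(141, 60) = (15409 + 0) + (2 + (½)*141² + 42*141 + 42*60 + (½)*141*60) = 15409 + (2 + (½)*19881 + 5922 + 2520 + 4230) = 15409 + (2 + 19881/2 + 5922 + 2520 + 4230) = 15409 + 45229/2 = 76047/2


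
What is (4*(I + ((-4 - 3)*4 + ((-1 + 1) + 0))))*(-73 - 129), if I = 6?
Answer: 17776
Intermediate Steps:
(4*(I + ((-4 - 3)*4 + ((-1 + 1) + 0))))*(-73 - 129) = (4*(6 + ((-4 - 3)*4 + ((-1 + 1) + 0))))*(-73 - 129) = (4*(6 + (-7*4 + (0 + 0))))*(-202) = (4*(6 + (-28 + 0)))*(-202) = (4*(6 - 28))*(-202) = (4*(-22))*(-202) = -88*(-202) = 17776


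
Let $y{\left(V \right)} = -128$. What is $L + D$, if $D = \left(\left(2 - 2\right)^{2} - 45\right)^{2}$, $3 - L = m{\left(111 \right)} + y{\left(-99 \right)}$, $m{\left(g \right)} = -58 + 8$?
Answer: $2206$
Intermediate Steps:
$m{\left(g \right)} = -50$
$L = 181$ ($L = 3 - \left(-50 - 128\right) = 3 - -178 = 3 + 178 = 181$)
$D = 2025$ ($D = \left(0^{2} - 45\right)^{2} = \left(0 - 45\right)^{2} = \left(-45\right)^{2} = 2025$)
$L + D = 181 + 2025 = 2206$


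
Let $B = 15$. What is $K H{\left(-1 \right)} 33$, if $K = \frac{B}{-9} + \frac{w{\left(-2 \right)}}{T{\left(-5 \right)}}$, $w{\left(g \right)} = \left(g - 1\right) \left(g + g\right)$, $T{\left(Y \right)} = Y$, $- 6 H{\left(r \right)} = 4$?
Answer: $\frac{1342}{15} \approx 89.467$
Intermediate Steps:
$H{\left(r \right)} = - \frac{2}{3}$ ($H{\left(r \right)} = \left(- \frac{1}{6}\right) 4 = - \frac{2}{3}$)
$w{\left(g \right)} = 2 g \left(-1 + g\right)$ ($w{\left(g \right)} = \left(-1 + g\right) 2 g = 2 g \left(-1 + g\right)$)
$K = - \frac{61}{15}$ ($K = \frac{15}{-9} + \frac{2 \left(-2\right) \left(-1 - 2\right)}{-5} = 15 \left(- \frac{1}{9}\right) + 2 \left(-2\right) \left(-3\right) \left(- \frac{1}{5}\right) = - \frac{5}{3} + 12 \left(- \frac{1}{5}\right) = - \frac{5}{3} - \frac{12}{5} = - \frac{61}{15} \approx -4.0667$)
$K H{\left(-1 \right)} 33 = \left(- \frac{61}{15}\right) \left(- \frac{2}{3}\right) 33 = \frac{122}{45} \cdot 33 = \frac{1342}{15}$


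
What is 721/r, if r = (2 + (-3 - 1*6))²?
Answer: 103/7 ≈ 14.714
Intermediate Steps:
r = 49 (r = (2 + (-3 - 6))² = (2 - 9)² = (-7)² = 49)
721/r = 721/49 = 721*(1/49) = 103/7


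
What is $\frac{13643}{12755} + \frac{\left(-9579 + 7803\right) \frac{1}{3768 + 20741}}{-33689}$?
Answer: $\frac{11264825385623}{10531595606255} \approx 1.0696$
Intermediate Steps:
$\frac{13643}{12755} + \frac{\left(-9579 + 7803\right) \frac{1}{3768 + 20741}}{-33689} = 13643 \cdot \frac{1}{12755} + - \frac{1776}{24509} \left(- \frac{1}{33689}\right) = \frac{13643}{12755} + \left(-1776\right) \frac{1}{24509} \left(- \frac{1}{33689}\right) = \frac{13643}{12755} - - \frac{1776}{825683701} = \frac{13643}{12755} + \frac{1776}{825683701} = \frac{11264825385623}{10531595606255}$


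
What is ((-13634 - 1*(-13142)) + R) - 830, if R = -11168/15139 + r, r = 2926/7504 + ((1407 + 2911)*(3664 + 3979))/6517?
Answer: 197870018093551/52882222568 ≈ 3741.7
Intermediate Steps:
r = 17690688117/3493112 (r = 2926*(1/7504) + (4318*7643)*(1/6517) = 209/536 + 33002474*(1/6517) = 209/536 + 33002474/6517 = 17690688117/3493112 ≈ 5064.4)
R = 267780316328447/52882222568 (R = -11168/15139 + 17690688117/3493112 = 267780316328447/52882222568 ≈ 5063.7)
((-13634 - 1*(-13142)) + R) - 830 = ((-13634 - 1*(-13142)) + 267780316328447/52882222568) - 830 = ((-13634 + 13142) + 267780316328447/52882222568) - 830 = (-492 + 267780316328447/52882222568) - 830 = 241762262824991/52882222568 - 830 = 197870018093551/52882222568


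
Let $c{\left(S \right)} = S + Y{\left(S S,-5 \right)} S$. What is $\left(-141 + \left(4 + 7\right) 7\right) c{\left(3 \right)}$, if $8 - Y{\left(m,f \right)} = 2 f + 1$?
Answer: $-3456$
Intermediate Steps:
$Y{\left(m,f \right)} = 7 - 2 f$ ($Y{\left(m,f \right)} = 8 - \left(2 f + 1\right) = 8 - \left(1 + 2 f\right) = 7 - 2 f$)
$c{\left(S \right)} = 18 S$ ($c{\left(S \right)} = S + \left(7 - -10\right) S = S + \left(7 + 10\right) S = S + 17 S = 18 S$)
$\left(-141 + \left(4 + 7\right) 7\right) c{\left(3 \right)} = \left(-141 + \left(4 + 7\right) 7\right) 18 \cdot 3 = \left(-141 + 11 \cdot 7\right) 54 = \left(-141 + 77\right) 54 = \left(-64\right) 54 = -3456$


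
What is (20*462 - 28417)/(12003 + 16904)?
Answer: -19177/28907 ≈ -0.66340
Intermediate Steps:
(20*462 - 28417)/(12003 + 16904) = (9240 - 28417)/28907 = -19177*1/28907 = -19177/28907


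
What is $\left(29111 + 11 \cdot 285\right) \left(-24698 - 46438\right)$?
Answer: $-2293851456$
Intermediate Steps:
$\left(29111 + 11 \cdot 285\right) \left(-24698 - 46438\right) = \left(29111 + 3135\right) \left(-71136\right) = 32246 \left(-71136\right) = -2293851456$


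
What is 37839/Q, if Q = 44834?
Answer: 37839/44834 ≈ 0.84398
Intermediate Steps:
37839/Q = 37839/44834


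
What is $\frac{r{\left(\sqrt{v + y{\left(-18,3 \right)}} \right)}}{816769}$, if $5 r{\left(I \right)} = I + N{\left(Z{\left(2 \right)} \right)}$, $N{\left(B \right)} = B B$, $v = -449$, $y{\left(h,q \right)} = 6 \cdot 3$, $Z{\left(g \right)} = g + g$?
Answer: $\frac{16}{4083845} + \frac{i \sqrt{431}}{4083845} \approx 3.9179 \cdot 10^{-6} + 5.0836 \cdot 10^{-6} i$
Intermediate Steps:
$Z{\left(g \right)} = 2 g$
$y{\left(h,q \right)} = 18$
$N{\left(B \right)} = B^{2}$
$r{\left(I \right)} = \frac{16}{5} + \frac{I}{5}$ ($r{\left(I \right)} = \frac{I + \left(2 \cdot 2\right)^{2}}{5} = \frac{I + 4^{2}}{5} = \frac{I + 16}{5} = \frac{16 + I}{5} = \frac{16}{5} + \frac{I}{5}$)
$\frac{r{\left(\sqrt{v + y{\left(-18,3 \right)}} \right)}}{816769} = \frac{\frac{16}{5} + \frac{\sqrt{-449 + 18}}{5}}{816769} = \left(\frac{16}{5} + \frac{\sqrt{-431}}{5}\right) \frac{1}{816769} = \left(\frac{16}{5} + \frac{i \sqrt{431}}{5}\right) \frac{1}{816769} = \frac{16}{4083845} + \frac{i \sqrt{431}}{4083845}$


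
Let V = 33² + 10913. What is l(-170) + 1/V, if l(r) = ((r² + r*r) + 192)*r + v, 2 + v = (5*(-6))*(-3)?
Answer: -118322341103/12002 ≈ -9.8585e+6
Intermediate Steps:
V = 12002 (V = 1089 + 10913 = 12002)
v = 88 (v = -2 + (5*(-6))*(-3) = -2 - 30*(-3) = -2 + 90 = 88)
l(r) = 88 + r*(192 + 2*r²) (l(r) = ((r² + r*r) + 192)*r + 88 = ((r² + r²) + 192)*r + 88 = (2*r² + 192)*r + 88 = (192 + 2*r²)*r + 88 = r*(192 + 2*r²) + 88 = 88 + r*(192 + 2*r²))
l(-170) + 1/V = (88 + 2*(-170)³ + 192*(-170)) + 1/12002 = (88 + 2*(-4913000) - 32640) + 1/12002 = (88 - 9826000 - 32640) + 1/12002 = -9858552 + 1/12002 = -118322341103/12002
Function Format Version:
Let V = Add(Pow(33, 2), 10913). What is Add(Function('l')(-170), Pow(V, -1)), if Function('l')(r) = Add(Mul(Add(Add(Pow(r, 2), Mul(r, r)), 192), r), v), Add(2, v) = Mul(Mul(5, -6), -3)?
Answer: Rational(-118322341103, 12002) ≈ -9.8585e+6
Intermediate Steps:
V = 12002 (V = Add(1089, 10913) = 12002)
v = 88 (v = Add(-2, Mul(Mul(5, -6), -3)) = Add(-2, Mul(-30, -3)) = Add(-2, 90) = 88)
Function('l')(r) = Add(88, Mul(r, Add(192, Mul(2, Pow(r, 2))))) (Function('l')(r) = Add(Mul(Add(Add(Pow(r, 2), Mul(r, r)), 192), r), 88) = Add(Mul(Add(Add(Pow(r, 2), Pow(r, 2)), 192), r), 88) = Add(Mul(Add(Mul(2, Pow(r, 2)), 192), r), 88) = Add(Mul(Add(192, Mul(2, Pow(r, 2))), r), 88) = Add(Mul(r, Add(192, Mul(2, Pow(r, 2)))), 88) = Add(88, Mul(r, Add(192, Mul(2, Pow(r, 2))))))
Add(Function('l')(-170), Pow(V, -1)) = Add(Add(88, Mul(2, Pow(-170, 3)), Mul(192, -170)), Pow(12002, -1)) = Add(Add(88, Mul(2, -4913000), -32640), Rational(1, 12002)) = Add(Add(88, -9826000, -32640), Rational(1, 12002)) = Add(-9858552, Rational(1, 12002)) = Rational(-118322341103, 12002)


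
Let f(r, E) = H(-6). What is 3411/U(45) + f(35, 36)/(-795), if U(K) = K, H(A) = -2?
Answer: 60263/795 ≈ 75.802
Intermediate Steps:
f(r, E) = -2
3411/U(45) + f(35, 36)/(-795) = 3411/45 - 2/(-795) = 3411*(1/45) - 2*(-1/795) = 379/5 + 2/795 = 60263/795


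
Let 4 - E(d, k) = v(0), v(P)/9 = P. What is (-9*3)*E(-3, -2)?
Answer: -108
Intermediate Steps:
v(P) = 9*P
E(d, k) = 4 (E(d, k) = 4 - 9*0 = 4 - 1*0 = 4 + 0 = 4)
(-9*3)*E(-3, -2) = -9*3*4 = -27*4 = -108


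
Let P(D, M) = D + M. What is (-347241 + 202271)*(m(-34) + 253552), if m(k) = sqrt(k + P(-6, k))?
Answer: -36757433440 - 144970*I*sqrt(74) ≈ -3.6757e+10 - 1.2471e+6*I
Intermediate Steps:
m(k) = sqrt(-6 + 2*k) (m(k) = sqrt(k + (-6 + k)) = sqrt(-6 + 2*k))
(-347241 + 202271)*(m(-34) + 253552) = (-347241 + 202271)*(sqrt(-6 + 2*(-34)) + 253552) = -144970*(sqrt(-6 - 68) + 253552) = -144970*(sqrt(-74) + 253552) = -144970*(I*sqrt(74) + 253552) = -144970*(253552 + I*sqrt(74)) = -36757433440 - 144970*I*sqrt(74)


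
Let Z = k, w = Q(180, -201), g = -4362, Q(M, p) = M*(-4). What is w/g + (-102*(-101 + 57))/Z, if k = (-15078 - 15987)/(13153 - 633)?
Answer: -2723081848/1505617 ≈ -1808.6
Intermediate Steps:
Q(M, p) = -4*M
w = -720 (w = -4*180 = -720)
k = -6213/2504 (k = -31065/12520 = -31065*1/12520 = -6213/2504 ≈ -2.4812)
Z = -6213/2504 ≈ -2.4812
w/g + (-102*(-101 + 57))/Z = -720/(-4362) + (-102*(-101 + 57))/(-6213/2504) = -720*(-1/4362) - 102*(-44)*(-2504/6213) = 120/727 + 4488*(-2504/6213) = 120/727 - 3745984/2071 = -2723081848/1505617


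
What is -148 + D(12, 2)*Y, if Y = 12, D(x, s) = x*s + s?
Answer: 164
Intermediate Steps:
D(x, s) = s + s*x (D(x, s) = s*x + s = s + s*x)
-148 + D(12, 2)*Y = -148 + (2*(1 + 12))*12 = -148 + (2*13)*12 = -148 + 26*12 = -148 + 312 = 164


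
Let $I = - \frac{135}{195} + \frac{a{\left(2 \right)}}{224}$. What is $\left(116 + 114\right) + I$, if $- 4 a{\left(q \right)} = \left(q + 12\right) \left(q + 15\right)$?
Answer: $\frac{190563}{832} \approx 229.04$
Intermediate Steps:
$a{\left(q \right)} = - \frac{\left(12 + q\right) \left(15 + q\right)}{4}$ ($a{\left(q \right)} = - \frac{\left(q + 12\right) \left(q + 15\right)}{4} = - \frac{\left(12 + q\right) \left(15 + q\right)}{4}$)
$I = - \frac{797}{832}$ ($I = - \frac{135}{195} + \frac{-45 - \frac{27}{2} - \frac{2^{2}}{4}}{224} = \left(-135\right) \frac{1}{195} + \left(-45 - \frac{27}{2} - 1\right) \frac{1}{224} = - \frac{9}{13} + \left(-45 - \frac{27}{2} - 1\right) \frac{1}{224} = - \frac{9}{13} - \frac{17}{64} = - \frac{797}{832} \approx -0.95793$)
$\left(116 + 114\right) + I = \left(116 + 114\right) - \frac{797}{832} = 230 - \frac{797}{832} = \frac{190563}{832}$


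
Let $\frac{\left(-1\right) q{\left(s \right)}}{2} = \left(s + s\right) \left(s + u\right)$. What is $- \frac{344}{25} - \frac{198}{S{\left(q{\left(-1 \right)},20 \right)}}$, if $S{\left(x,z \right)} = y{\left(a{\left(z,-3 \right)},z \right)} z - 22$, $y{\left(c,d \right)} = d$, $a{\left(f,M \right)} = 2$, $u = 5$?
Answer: $- \frac{7499}{525} \approx -14.284$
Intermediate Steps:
$q{\left(s \right)} = - 4 s \left(5 + s\right)$ ($q{\left(s \right)} = - 2 \left(s + s\right) \left(s + 5\right) = - 2 \cdot 2 s \left(5 + s\right) = - 4 s \left(5 + s\right)$)
$S{\left(x,z \right)} = -22 + z^{2}$ ($S{\left(x,z \right)} = z z - 22 = z^{2} - 22 = -22 + z^{2}$)
$- \frac{344}{25} - \frac{198}{S{\left(q{\left(-1 \right)},20 \right)}} = - \frac{344}{25} - \frac{198}{-22 + 20^{2}} = \left(-344\right) \frac{1}{25} - \frac{198}{-22 + 400} = - \frac{344}{25} - \frac{198}{378} = - \frac{344}{25} - \frac{11}{21} = - \frac{7499}{525}$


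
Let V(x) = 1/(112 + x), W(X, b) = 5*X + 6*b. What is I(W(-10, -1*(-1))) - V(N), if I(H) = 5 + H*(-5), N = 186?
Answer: 67049/298 ≈ 225.00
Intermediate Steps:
I(H) = 5 - 5*H
I(W(-10, -1*(-1))) - V(N) = (5 - 5*(5*(-10) + 6*(-1*(-1)))) - 1/(112 + 186) = (5 - 5*(-50 + 6*1)) - 1/298 = (5 - 5*(-50 + 6)) - 1*1/298 = (5 - 5*(-44)) - 1/298 = (5 + 220) - 1/298 = 225 - 1/298 = 67049/298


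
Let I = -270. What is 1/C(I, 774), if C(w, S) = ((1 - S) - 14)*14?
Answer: -1/11018 ≈ -9.0761e-5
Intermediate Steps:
C(w, S) = -182 - 14*S (C(w, S) = (-13 - S)*14 = -182 - 14*S)
1/C(I, 774) = 1/(-182 - 14*774) = 1/(-182 - 10836) = 1/(-11018) = -1/11018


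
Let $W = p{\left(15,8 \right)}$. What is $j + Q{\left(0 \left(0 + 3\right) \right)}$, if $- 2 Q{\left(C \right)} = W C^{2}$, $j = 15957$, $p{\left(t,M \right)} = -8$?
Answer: $15957$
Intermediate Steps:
$W = -8$
$Q{\left(C \right)} = 4 C^{2}$ ($Q{\left(C \right)} = - \frac{\left(-8\right) C^{2}}{2} = 4 C^{2}$)
$j + Q{\left(0 \left(0 + 3\right) \right)} = 15957 + 4 \left(0 \left(0 + 3\right)\right)^{2} = 15957 + 4 \left(0 \cdot 3\right)^{2} = 15957 + 4 \cdot 0^{2} = 15957 + 4 \cdot 0 = 15957 + 0 = 15957$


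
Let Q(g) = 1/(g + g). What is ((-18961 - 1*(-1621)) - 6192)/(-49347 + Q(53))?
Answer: 2494392/5230781 ≈ 0.47687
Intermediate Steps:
Q(g) = 1/(2*g)
((-18961 - 1*(-1621)) - 6192)/(-49347 + Q(53)) = ((-18961 - 1*(-1621)) - 6192)/(-49347 + (1/2)/53) = ((-18961 + 1621) - 6192)/(-49347 + (1/2)*(1/53)) = (-17340 - 6192)/(-49347 + 1/106) = -23532/(-5230781/106) = -23532*(-106/5230781) = 2494392/5230781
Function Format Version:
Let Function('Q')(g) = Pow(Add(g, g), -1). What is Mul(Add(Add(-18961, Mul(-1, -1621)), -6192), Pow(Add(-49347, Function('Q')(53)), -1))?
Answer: Rational(2494392, 5230781) ≈ 0.47687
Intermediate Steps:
Function('Q')(g) = Mul(Rational(1, 2), Pow(g, -1)) (Function('Q')(g) = Pow(Mul(2, g), -1) = Mul(Rational(1, 2), Pow(g, -1)))
Mul(Add(Add(-18961, Mul(-1, -1621)), -6192), Pow(Add(-49347, Function('Q')(53)), -1)) = Mul(Add(Add(-18961, Mul(-1, -1621)), -6192), Pow(Add(-49347, Mul(Rational(1, 2), Pow(53, -1))), -1)) = Mul(Add(Add(-18961, 1621), -6192), Pow(Add(-49347, Mul(Rational(1, 2), Rational(1, 53))), -1)) = Mul(Add(-17340, -6192), Pow(Add(-49347, Rational(1, 106)), -1)) = Mul(-23532, Pow(Rational(-5230781, 106), -1)) = Mul(-23532, Rational(-106, 5230781)) = Rational(2494392, 5230781)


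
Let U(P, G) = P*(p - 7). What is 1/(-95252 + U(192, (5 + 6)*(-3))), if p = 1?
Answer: -1/96404 ≈ -1.0373e-5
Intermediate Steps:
U(P, G) = -6*P (U(P, G) = P*(1 - 7) = P*(-6) = -6*P)
1/(-95252 + U(192, (5 + 6)*(-3))) = 1/(-95252 - 6*192) = 1/(-95252 - 1152) = 1/(-96404) = -1/96404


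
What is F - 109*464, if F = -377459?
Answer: -428035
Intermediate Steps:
F - 109*464 = -377459 - 109*464 = -377459 - 50576 = -428035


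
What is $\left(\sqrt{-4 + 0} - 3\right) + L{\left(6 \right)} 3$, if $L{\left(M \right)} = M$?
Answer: $15 + 2 i \approx 15.0 + 2.0 i$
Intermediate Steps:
$\left(\sqrt{-4 + 0} - 3\right) + L{\left(6 \right)} 3 = \left(\sqrt{-4 + 0} - 3\right) + 6 \cdot 3 = \left(\sqrt{-4} - 3\right) + 18 = \left(2 i - 3\right) + 18 = \left(-3 + 2 i\right) + 18 = 15 + 2 i$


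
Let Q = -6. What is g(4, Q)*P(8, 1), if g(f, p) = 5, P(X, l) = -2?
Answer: -10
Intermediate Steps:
g(4, Q)*P(8, 1) = 5*(-2) = -10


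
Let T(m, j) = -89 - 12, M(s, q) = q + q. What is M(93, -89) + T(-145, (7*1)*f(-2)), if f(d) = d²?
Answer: -279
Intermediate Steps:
M(s, q) = 2*q
T(m, j) = -101
M(93, -89) + T(-145, (7*1)*f(-2)) = 2*(-89) - 101 = -178 - 101 = -279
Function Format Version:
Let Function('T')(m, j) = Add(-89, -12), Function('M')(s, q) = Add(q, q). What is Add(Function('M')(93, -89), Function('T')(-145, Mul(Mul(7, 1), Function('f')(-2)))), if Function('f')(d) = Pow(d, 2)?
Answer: -279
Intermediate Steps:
Function('M')(s, q) = Mul(2, q)
Function('T')(m, j) = -101
Add(Function('M')(93, -89), Function('T')(-145, Mul(Mul(7, 1), Function('f')(-2)))) = Add(Mul(2, -89), -101) = Add(-178, -101) = -279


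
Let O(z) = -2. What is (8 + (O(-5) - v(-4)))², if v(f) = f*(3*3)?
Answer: 1764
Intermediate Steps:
v(f) = 9*f (v(f) = f*9 = 9*f)
(8 + (O(-5) - v(-4)))² = (8 + (-2 - 9*(-4)))² = (8 + (-2 - 1*(-36)))² = (8 + (-2 + 36))² = (8 + 34)² = 42² = 1764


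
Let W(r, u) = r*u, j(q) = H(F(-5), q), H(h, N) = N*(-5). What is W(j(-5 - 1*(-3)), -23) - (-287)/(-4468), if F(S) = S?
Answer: -1027927/4468 ≈ -230.06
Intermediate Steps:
H(h, N) = -5*N
j(q) = -5*q
W(j(-5 - 1*(-3)), -23) - (-287)/(-4468) = -5*(-5 - 1*(-3))*(-23) - (-287)/(-4468) = -5*(-5 + 3)*(-23) - (-287)*(-1)/4468 = -5*(-2)*(-23) - 1*287/4468 = 10*(-23) - 287/4468 = -230 - 287/4468 = -1027927/4468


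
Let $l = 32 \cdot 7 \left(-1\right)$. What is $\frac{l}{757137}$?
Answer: $- \frac{224}{757137} \approx -0.00029585$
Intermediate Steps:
$l = -224$ ($l = 224 \left(-1\right) = -224$)
$\frac{l}{757137} = - \frac{224}{757137}$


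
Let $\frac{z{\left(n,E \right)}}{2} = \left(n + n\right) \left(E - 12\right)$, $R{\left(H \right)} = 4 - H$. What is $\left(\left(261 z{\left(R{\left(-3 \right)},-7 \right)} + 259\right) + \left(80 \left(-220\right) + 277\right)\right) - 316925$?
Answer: $-472841$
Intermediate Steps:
$z{\left(n,E \right)} = 4 n \left(-12 + E\right)$ ($z{\left(n,E \right)} = 2 \left(n + n\right) \left(E - 12\right) = 2 \cdot 2 n \left(-12 + E\right) = 4 n \left(-12 + E\right)$)
$\left(\left(261 z{\left(R{\left(-3 \right)},-7 \right)} + 259\right) + \left(80 \left(-220\right) + 277\right)\right) - 316925 = \left(\left(261 \cdot 4 \left(4 - -3\right) \left(-12 - 7\right) + 259\right) + \left(80 \left(-220\right) + 277\right)\right) - 316925 = \left(\left(261 \cdot 4 \left(4 + 3\right) \left(-19\right) + 259\right) + \left(-17600 + 277\right)\right) - 316925 = \left(\left(261 \cdot 4 \cdot 7 \left(-19\right) + 259\right) - 17323\right) - 316925 = \left(\left(261 \left(-532\right) + 259\right) - 17323\right) - 316925 = \left(\left(-138852 + 259\right) - 17323\right) - 316925 = \left(-138593 - 17323\right) - 316925 = -155916 - 316925 = -472841$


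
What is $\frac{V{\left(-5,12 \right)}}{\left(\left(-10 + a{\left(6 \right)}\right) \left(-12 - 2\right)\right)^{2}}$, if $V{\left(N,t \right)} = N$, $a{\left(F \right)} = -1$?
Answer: $- \frac{5}{23716} \approx -0.00021083$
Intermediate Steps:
$\frac{V{\left(-5,12 \right)}}{\left(\left(-10 + a{\left(6 \right)}\right) \left(-12 - 2\right)\right)^{2}} = - \frac{5}{\left(\left(-10 - 1\right) \left(-12 - 2\right)\right)^{2}} = - \frac{5}{\left(\left(-11\right) \left(-14\right)\right)^{2}} = - \frac{5}{154^{2}} = - \frac{5}{23716}$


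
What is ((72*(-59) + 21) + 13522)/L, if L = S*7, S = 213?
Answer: 9295/1491 ≈ 6.2341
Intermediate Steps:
L = 1491 (L = 213*7 = 1491)
((72*(-59) + 21) + 13522)/L = ((72*(-59) + 21) + 13522)/1491 = ((-4248 + 21) + 13522)*(1/1491) = (-4227 + 13522)*(1/1491) = 9295*(1/1491) = 9295/1491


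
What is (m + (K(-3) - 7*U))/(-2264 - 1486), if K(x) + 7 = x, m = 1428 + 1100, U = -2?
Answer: -422/625 ≈ -0.67520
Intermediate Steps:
m = 2528
K(x) = -7 + x
(m + (K(-3) - 7*U))/(-2264 - 1486) = (2528 + ((-7 - 3) - 7*(-2)))/(-2264 - 1486) = (2528 + (-10 + 14))/(-3750) = (2528 + 4)*(-1/3750) = 2532*(-1/3750) = -422/625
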